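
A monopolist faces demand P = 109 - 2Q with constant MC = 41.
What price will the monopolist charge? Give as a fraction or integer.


MR = 109 - 4Q
Set MR = MC: 109 - 4Q = 41
Q* = 17
Substitute into demand:
P* = 109 - 2*17 = 75

75


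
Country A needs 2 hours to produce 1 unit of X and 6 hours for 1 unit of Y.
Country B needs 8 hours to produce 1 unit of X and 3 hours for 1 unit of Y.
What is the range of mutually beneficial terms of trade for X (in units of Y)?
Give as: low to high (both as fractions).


Opportunity cost of X for Country A = hours_X / hours_Y = 2/6 = 1/3 units of Y
Opportunity cost of X for Country B = hours_X / hours_Y = 8/3 = 8/3 units of Y
Terms of trade must be between the two opportunity costs.
Range: 1/3 to 8/3

1/3 to 8/3


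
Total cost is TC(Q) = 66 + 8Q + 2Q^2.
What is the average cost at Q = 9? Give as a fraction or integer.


TC(9) = 66 + 8*9 + 2*9^2
TC(9) = 66 + 72 + 162 = 300
AC = TC/Q = 300/9 = 100/3

100/3


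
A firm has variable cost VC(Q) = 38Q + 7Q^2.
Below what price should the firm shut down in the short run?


AVC(Q) = VC(Q)/Q = 38 + 7Q
AVC is increasing in Q, so minimum AVC is at Q -> 0+.
Min AVC = 38
The firm should shut down if P < 38.

38


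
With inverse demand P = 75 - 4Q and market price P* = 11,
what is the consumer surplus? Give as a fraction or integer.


Maximum willingness to pay (at Q=0): P_max = 75
Quantity demanded at P* = 11:
Q* = (75 - 11)/4 = 16
CS = (1/2) * Q* * (P_max - P*)
CS = (1/2) * 16 * (75 - 11)
CS = (1/2) * 16 * 64 = 512

512


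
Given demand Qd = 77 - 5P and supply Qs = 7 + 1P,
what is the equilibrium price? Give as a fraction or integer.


At equilibrium, Qd = Qs.
77 - 5P = 7 + 1P
77 - 7 = 5P + 1P
70 = 6P
P* = 70/6 = 35/3

35/3


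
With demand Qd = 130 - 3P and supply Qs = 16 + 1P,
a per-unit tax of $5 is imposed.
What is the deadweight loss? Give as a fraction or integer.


Pre-tax equilibrium quantity: Q* = 89/2
Post-tax equilibrium quantity: Q_tax = 163/4
Reduction in quantity: Q* - Q_tax = 15/4
DWL = (1/2) * tax * (Q* - Q_tax)
DWL = (1/2) * 5 * 15/4 = 75/8

75/8


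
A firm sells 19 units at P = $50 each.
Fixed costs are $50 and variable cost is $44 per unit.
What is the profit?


Total Revenue = P * Q = 50 * 19 = $950
Total Cost = FC + VC*Q = 50 + 44*19 = $886
Profit = TR - TC = 950 - 886 = $64

$64


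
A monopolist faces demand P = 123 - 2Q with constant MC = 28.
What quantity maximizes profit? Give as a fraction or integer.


TR = P*Q = (123 - 2Q)Q = 123Q - 2Q^2
MR = dTR/dQ = 123 - 4Q
Set MR = MC:
123 - 4Q = 28
95 = 4Q
Q* = 95/4 = 95/4

95/4


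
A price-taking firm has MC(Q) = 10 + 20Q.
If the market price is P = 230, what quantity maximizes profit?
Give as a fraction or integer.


In perfect competition, profit is maximized where P = MC.
230 = 10 + 20Q
220 = 20Q
Q* = 220/20 = 11

11


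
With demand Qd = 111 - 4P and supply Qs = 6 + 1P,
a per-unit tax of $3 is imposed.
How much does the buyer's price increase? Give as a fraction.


With a per-unit tax, the buyer's price increase depends on relative slopes.
Supply slope: d = 1, Demand slope: b = 4
Buyer's price increase = d * tax / (b + d)
= 1 * 3 / (4 + 1)
= 3 / 5 = 3/5

3/5


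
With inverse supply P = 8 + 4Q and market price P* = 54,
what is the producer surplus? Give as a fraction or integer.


Minimum supply price (at Q=0): P_min = 8
Quantity supplied at P* = 54:
Q* = (54 - 8)/4 = 23/2
PS = (1/2) * Q* * (P* - P_min)
PS = (1/2) * 23/2 * (54 - 8)
PS = (1/2) * 23/2 * 46 = 529/2

529/2


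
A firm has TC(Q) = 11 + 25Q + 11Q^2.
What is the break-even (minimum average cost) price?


AC(Q) = 11/Q + 25 + 11Q
To minimize: dAC/dQ = -11/Q^2 + 11 = 0
Q^2 = 11/11 = 1
Q* = 1
Min AC = 11/1 + 25 + 11*1
Min AC = 11 + 25 + 11 = 47

47


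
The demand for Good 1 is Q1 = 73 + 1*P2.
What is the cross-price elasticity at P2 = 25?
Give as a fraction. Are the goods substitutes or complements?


dQ1/dP2 = 1
At P2 = 25: Q1 = 73 + 1*25 = 98
Exy = (dQ1/dP2)(P2/Q1) = 1 * 25 / 98 = 25/98
Since Exy > 0, the goods are substitutes.

25/98 (substitutes)


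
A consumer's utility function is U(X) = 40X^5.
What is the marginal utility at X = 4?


MU = dU/dX = 40*5*X^(5-1)
MU = 200*X^4
At X = 4:
MU = 200 * 4^4
MU = 200 * 256 = 51200

51200


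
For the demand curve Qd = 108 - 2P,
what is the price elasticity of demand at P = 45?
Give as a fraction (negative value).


dQ/dP = -2
At P = 45: Q = 108 - 2*45 = 18
E = (dQ/dP)(P/Q) = (-2)(45/18) = -5

-5


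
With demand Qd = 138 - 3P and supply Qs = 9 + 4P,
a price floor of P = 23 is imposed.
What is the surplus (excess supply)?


At P = 23:
Qd = 138 - 3*23 = 69
Qs = 9 + 4*23 = 101
Surplus = Qs - Qd = 101 - 69 = 32

32


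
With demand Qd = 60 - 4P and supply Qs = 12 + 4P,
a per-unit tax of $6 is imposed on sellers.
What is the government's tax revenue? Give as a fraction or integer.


With tax on sellers, new supply: Qs' = 12 + 4(P - 6)
= 4P - 12
New equilibrium quantity:
Q_new = 24
Tax revenue = tax * Q_new = 6 * 24 = 144

144


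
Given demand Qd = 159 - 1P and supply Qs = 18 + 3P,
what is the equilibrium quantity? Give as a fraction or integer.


First find equilibrium price:
159 - 1P = 18 + 3P
P* = 141/4 = 141/4
Then substitute into demand:
Q* = 159 - 1 * 141/4 = 495/4

495/4


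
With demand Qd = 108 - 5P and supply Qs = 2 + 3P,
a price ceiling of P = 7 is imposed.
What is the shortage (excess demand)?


At P = 7:
Qd = 108 - 5*7 = 73
Qs = 2 + 3*7 = 23
Shortage = Qd - Qs = 73 - 23 = 50

50


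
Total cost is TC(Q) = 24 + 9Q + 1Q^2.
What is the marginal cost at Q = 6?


MC = dTC/dQ = 9 + 2*1*Q
At Q = 6:
MC = 9 + 2*6
MC = 9 + 12 = 21

21


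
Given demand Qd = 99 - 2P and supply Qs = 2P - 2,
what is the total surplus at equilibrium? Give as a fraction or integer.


Find equilibrium: 99 - 2P = 2P - 2
99 + 2 = 4P
P* = 101/4 = 101/4
Q* = 2*101/4 - 2 = 97/2
Inverse demand: P = 99/2 - Q/2, so P_max = 99/2
Inverse supply: P = 1 + Q/2, so P_min = 1
CS = (1/2) * 97/2 * (99/2 - 101/4) = 9409/16
PS = (1/2) * 97/2 * (101/4 - 1) = 9409/16
TS = CS + PS = 9409/16 + 9409/16 = 9409/8

9409/8


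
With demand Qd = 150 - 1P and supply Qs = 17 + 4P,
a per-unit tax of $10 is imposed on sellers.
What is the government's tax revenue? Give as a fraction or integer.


With tax on sellers, new supply: Qs' = 17 + 4(P - 10)
= 4P - 23
New equilibrium quantity:
Q_new = 577/5
Tax revenue = tax * Q_new = 10 * 577/5 = 1154

1154


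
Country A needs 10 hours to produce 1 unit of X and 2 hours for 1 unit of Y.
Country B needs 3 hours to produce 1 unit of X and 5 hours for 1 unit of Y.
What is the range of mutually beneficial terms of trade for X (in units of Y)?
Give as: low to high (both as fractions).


Opportunity cost of X for Country A = hours_X / hours_Y = 10/2 = 5 units of Y
Opportunity cost of X for Country B = hours_X / hours_Y = 3/5 = 3/5 units of Y
Terms of trade must be between the two opportunity costs.
Range: 3/5 to 5

3/5 to 5


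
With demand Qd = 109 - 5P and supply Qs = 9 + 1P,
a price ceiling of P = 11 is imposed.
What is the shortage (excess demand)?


At P = 11:
Qd = 109 - 5*11 = 54
Qs = 9 + 1*11 = 20
Shortage = Qd - Qs = 54 - 20 = 34

34


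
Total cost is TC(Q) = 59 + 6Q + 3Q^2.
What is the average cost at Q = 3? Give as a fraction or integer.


TC(3) = 59 + 6*3 + 3*3^2
TC(3) = 59 + 18 + 27 = 104
AC = TC/Q = 104/3 = 104/3

104/3


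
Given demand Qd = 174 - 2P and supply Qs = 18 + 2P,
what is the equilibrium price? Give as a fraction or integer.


At equilibrium, Qd = Qs.
174 - 2P = 18 + 2P
174 - 18 = 2P + 2P
156 = 4P
P* = 156/4 = 39

39


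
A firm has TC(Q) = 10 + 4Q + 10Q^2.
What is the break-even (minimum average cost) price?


AC(Q) = 10/Q + 4 + 10Q
To minimize: dAC/dQ = -10/Q^2 + 10 = 0
Q^2 = 10/10 = 1
Q* = 1
Min AC = 10/1 + 4 + 10*1
Min AC = 10 + 4 + 10 = 24

24


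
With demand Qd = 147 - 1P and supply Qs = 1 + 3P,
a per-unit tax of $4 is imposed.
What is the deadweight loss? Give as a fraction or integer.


Pre-tax equilibrium quantity: Q* = 221/2
Post-tax equilibrium quantity: Q_tax = 215/2
Reduction in quantity: Q* - Q_tax = 3
DWL = (1/2) * tax * (Q* - Q_tax)
DWL = (1/2) * 4 * 3 = 6

6


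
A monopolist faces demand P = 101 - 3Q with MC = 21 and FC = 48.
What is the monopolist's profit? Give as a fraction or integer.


MR = MC: 101 - 6Q = 21
Q* = 40/3
P* = 101 - 3*40/3 = 61
Profit = (P* - MC)*Q* - FC
= (61 - 21)*40/3 - 48
= 40*40/3 - 48
= 1600/3 - 48 = 1456/3

1456/3


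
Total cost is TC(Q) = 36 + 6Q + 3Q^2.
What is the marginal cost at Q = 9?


MC = dTC/dQ = 6 + 2*3*Q
At Q = 9:
MC = 6 + 6*9
MC = 6 + 54 = 60

60


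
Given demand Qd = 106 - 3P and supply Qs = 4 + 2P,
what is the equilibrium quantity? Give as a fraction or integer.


First find equilibrium price:
106 - 3P = 4 + 2P
P* = 102/5 = 102/5
Then substitute into demand:
Q* = 106 - 3 * 102/5 = 224/5

224/5


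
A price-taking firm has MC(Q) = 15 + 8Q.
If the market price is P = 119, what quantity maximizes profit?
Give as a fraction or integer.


In perfect competition, profit is maximized where P = MC.
119 = 15 + 8Q
104 = 8Q
Q* = 104/8 = 13

13


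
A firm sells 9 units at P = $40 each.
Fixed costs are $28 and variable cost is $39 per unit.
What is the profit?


Total Revenue = P * Q = 40 * 9 = $360
Total Cost = FC + VC*Q = 28 + 39*9 = $379
Profit = TR - TC = 360 - 379 = $-19

$-19


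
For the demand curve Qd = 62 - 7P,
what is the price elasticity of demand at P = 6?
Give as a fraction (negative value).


dQ/dP = -7
At P = 6: Q = 62 - 7*6 = 20
E = (dQ/dP)(P/Q) = (-7)(6/20) = -21/10

-21/10


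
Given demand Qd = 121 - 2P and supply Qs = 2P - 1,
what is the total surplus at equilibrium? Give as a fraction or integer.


Find equilibrium: 121 - 2P = 2P - 1
121 + 1 = 4P
P* = 122/4 = 61/2
Q* = 2*61/2 - 1 = 60
Inverse demand: P = 121/2 - Q/2, so P_max = 121/2
Inverse supply: P = 1/2 + Q/2, so P_min = 1/2
CS = (1/2) * 60 * (121/2 - 61/2) = 900
PS = (1/2) * 60 * (61/2 - 1/2) = 900
TS = CS + PS = 900 + 900 = 1800

1800


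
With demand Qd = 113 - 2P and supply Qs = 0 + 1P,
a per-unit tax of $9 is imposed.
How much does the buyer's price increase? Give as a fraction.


With a per-unit tax, the buyer's price increase depends on relative slopes.
Supply slope: d = 1, Demand slope: b = 2
Buyer's price increase = d * tax / (b + d)
= 1 * 9 / (2 + 1)
= 9 / 3 = 3

3


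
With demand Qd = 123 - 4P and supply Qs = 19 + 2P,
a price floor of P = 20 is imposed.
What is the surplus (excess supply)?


At P = 20:
Qd = 123 - 4*20 = 43
Qs = 19 + 2*20 = 59
Surplus = Qs - Qd = 59 - 43 = 16

16


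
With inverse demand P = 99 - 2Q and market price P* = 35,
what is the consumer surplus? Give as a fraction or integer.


Maximum willingness to pay (at Q=0): P_max = 99
Quantity demanded at P* = 35:
Q* = (99 - 35)/2 = 32
CS = (1/2) * Q* * (P_max - P*)
CS = (1/2) * 32 * (99 - 35)
CS = (1/2) * 32 * 64 = 1024

1024


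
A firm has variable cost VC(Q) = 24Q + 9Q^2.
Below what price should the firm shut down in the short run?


AVC(Q) = VC(Q)/Q = 24 + 9Q
AVC is increasing in Q, so minimum AVC is at Q -> 0+.
Min AVC = 24
The firm should shut down if P < 24.

24


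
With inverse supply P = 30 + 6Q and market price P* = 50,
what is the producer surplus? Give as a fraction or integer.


Minimum supply price (at Q=0): P_min = 30
Quantity supplied at P* = 50:
Q* = (50 - 30)/6 = 10/3
PS = (1/2) * Q* * (P* - P_min)
PS = (1/2) * 10/3 * (50 - 30)
PS = (1/2) * 10/3 * 20 = 100/3

100/3


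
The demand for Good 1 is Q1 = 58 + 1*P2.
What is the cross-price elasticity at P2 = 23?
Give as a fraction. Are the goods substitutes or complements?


dQ1/dP2 = 1
At P2 = 23: Q1 = 58 + 1*23 = 81
Exy = (dQ1/dP2)(P2/Q1) = 1 * 23 / 81 = 23/81
Since Exy > 0, the goods are substitutes.

23/81 (substitutes)


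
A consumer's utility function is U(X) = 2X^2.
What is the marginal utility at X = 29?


MU = dU/dX = 2*2*X^(2-1)
MU = 4*X^1
At X = 29:
MU = 4 * 29^1
MU = 4 * 29 = 116

116


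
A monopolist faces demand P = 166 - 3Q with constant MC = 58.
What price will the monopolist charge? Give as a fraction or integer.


MR = 166 - 6Q
Set MR = MC: 166 - 6Q = 58
Q* = 18
Substitute into demand:
P* = 166 - 3*18 = 112

112


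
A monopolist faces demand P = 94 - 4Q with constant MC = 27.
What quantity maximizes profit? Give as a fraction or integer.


TR = P*Q = (94 - 4Q)Q = 94Q - 4Q^2
MR = dTR/dQ = 94 - 8Q
Set MR = MC:
94 - 8Q = 27
67 = 8Q
Q* = 67/8 = 67/8

67/8


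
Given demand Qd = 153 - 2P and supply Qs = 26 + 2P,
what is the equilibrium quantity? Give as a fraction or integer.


First find equilibrium price:
153 - 2P = 26 + 2P
P* = 127/4 = 127/4
Then substitute into demand:
Q* = 153 - 2 * 127/4 = 179/2

179/2


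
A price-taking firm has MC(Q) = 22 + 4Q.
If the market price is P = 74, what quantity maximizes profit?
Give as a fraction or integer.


In perfect competition, profit is maximized where P = MC.
74 = 22 + 4Q
52 = 4Q
Q* = 52/4 = 13

13


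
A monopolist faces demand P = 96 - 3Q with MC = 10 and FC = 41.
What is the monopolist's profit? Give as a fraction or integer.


MR = MC: 96 - 6Q = 10
Q* = 43/3
P* = 96 - 3*43/3 = 53
Profit = (P* - MC)*Q* - FC
= (53 - 10)*43/3 - 41
= 43*43/3 - 41
= 1849/3 - 41 = 1726/3

1726/3


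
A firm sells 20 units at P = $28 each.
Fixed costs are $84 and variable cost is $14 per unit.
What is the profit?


Total Revenue = P * Q = 28 * 20 = $560
Total Cost = FC + VC*Q = 84 + 14*20 = $364
Profit = TR - TC = 560 - 364 = $196

$196


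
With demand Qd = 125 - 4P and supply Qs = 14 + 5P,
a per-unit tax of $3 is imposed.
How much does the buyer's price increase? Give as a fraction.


With a per-unit tax, the buyer's price increase depends on relative slopes.
Supply slope: d = 5, Demand slope: b = 4
Buyer's price increase = d * tax / (b + d)
= 5 * 3 / (4 + 5)
= 15 / 9 = 5/3

5/3


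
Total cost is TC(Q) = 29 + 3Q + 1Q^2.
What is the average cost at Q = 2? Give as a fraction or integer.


TC(2) = 29 + 3*2 + 1*2^2
TC(2) = 29 + 6 + 4 = 39
AC = TC/Q = 39/2 = 39/2

39/2


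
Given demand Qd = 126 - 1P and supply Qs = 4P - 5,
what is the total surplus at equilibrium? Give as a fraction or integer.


Find equilibrium: 126 - 1P = 4P - 5
126 + 5 = 5P
P* = 131/5 = 131/5
Q* = 4*131/5 - 5 = 499/5
Inverse demand: P = 126 - Q/1, so P_max = 126
Inverse supply: P = 5/4 + Q/4, so P_min = 5/4
CS = (1/2) * 499/5 * (126 - 131/5) = 249001/50
PS = (1/2) * 499/5 * (131/5 - 5/4) = 249001/200
TS = CS + PS = 249001/50 + 249001/200 = 249001/40

249001/40


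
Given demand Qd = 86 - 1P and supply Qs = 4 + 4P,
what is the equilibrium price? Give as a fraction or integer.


At equilibrium, Qd = Qs.
86 - 1P = 4 + 4P
86 - 4 = 1P + 4P
82 = 5P
P* = 82/5 = 82/5

82/5


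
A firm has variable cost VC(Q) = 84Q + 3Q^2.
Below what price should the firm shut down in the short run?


AVC(Q) = VC(Q)/Q = 84 + 3Q
AVC is increasing in Q, so minimum AVC is at Q -> 0+.
Min AVC = 84
The firm should shut down if P < 84.

84


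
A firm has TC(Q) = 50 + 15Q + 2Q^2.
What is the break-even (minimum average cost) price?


AC(Q) = 50/Q + 15 + 2Q
To minimize: dAC/dQ = -50/Q^2 + 2 = 0
Q^2 = 50/2 = 25
Q* = 5
Min AC = 50/5 + 15 + 2*5
Min AC = 10 + 15 + 10 = 35

35


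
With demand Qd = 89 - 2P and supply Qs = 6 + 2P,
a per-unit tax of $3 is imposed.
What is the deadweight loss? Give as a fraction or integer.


Pre-tax equilibrium quantity: Q* = 95/2
Post-tax equilibrium quantity: Q_tax = 89/2
Reduction in quantity: Q* - Q_tax = 3
DWL = (1/2) * tax * (Q* - Q_tax)
DWL = (1/2) * 3 * 3 = 9/2

9/2


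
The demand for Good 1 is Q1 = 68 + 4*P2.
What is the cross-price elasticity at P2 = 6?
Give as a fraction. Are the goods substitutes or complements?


dQ1/dP2 = 4
At P2 = 6: Q1 = 68 + 4*6 = 92
Exy = (dQ1/dP2)(P2/Q1) = 4 * 6 / 92 = 6/23
Since Exy > 0, the goods are substitutes.

6/23 (substitutes)


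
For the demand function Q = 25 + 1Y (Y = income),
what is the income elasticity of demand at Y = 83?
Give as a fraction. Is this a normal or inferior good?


dQ/dY = 1
At Y = 83: Q = 25 + 1*83 = 108
Ey = (dQ/dY)(Y/Q) = 1 * 83 / 108 = 83/108
Since Ey > 0, this is a normal good.

83/108 (normal good)


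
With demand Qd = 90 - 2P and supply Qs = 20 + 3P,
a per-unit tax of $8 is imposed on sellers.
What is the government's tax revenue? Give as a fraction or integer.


With tax on sellers, new supply: Qs' = 20 + 3(P - 8)
= 3P - 4
New equilibrium quantity:
Q_new = 262/5
Tax revenue = tax * Q_new = 8 * 262/5 = 2096/5

2096/5


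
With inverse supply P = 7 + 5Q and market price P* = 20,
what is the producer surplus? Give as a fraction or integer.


Minimum supply price (at Q=0): P_min = 7
Quantity supplied at P* = 20:
Q* = (20 - 7)/5 = 13/5
PS = (1/2) * Q* * (P* - P_min)
PS = (1/2) * 13/5 * (20 - 7)
PS = (1/2) * 13/5 * 13 = 169/10

169/10


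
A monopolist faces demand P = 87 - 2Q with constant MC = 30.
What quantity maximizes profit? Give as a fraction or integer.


TR = P*Q = (87 - 2Q)Q = 87Q - 2Q^2
MR = dTR/dQ = 87 - 4Q
Set MR = MC:
87 - 4Q = 30
57 = 4Q
Q* = 57/4 = 57/4

57/4


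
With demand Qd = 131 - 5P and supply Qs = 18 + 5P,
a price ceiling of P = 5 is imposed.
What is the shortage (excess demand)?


At P = 5:
Qd = 131 - 5*5 = 106
Qs = 18 + 5*5 = 43
Shortage = Qd - Qs = 106 - 43 = 63

63


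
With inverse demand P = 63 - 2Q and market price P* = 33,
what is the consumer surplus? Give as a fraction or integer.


Maximum willingness to pay (at Q=0): P_max = 63
Quantity demanded at P* = 33:
Q* = (63 - 33)/2 = 15
CS = (1/2) * Q* * (P_max - P*)
CS = (1/2) * 15 * (63 - 33)
CS = (1/2) * 15 * 30 = 225

225


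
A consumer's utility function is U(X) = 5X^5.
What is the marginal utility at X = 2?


MU = dU/dX = 5*5*X^(5-1)
MU = 25*X^4
At X = 2:
MU = 25 * 2^4
MU = 25 * 16 = 400

400


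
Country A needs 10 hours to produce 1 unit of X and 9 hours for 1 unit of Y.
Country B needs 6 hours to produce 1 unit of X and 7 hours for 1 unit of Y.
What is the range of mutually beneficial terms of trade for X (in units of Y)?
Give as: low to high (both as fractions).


Opportunity cost of X for Country A = hours_X / hours_Y = 10/9 = 10/9 units of Y
Opportunity cost of X for Country B = hours_X / hours_Y = 6/7 = 6/7 units of Y
Terms of trade must be between the two opportunity costs.
Range: 6/7 to 10/9

6/7 to 10/9


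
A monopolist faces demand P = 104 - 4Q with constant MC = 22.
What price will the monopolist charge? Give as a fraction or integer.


MR = 104 - 8Q
Set MR = MC: 104 - 8Q = 22
Q* = 41/4
Substitute into demand:
P* = 104 - 4*41/4 = 63

63


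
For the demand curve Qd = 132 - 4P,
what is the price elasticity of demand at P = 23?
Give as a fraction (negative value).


dQ/dP = -4
At P = 23: Q = 132 - 4*23 = 40
E = (dQ/dP)(P/Q) = (-4)(23/40) = -23/10

-23/10


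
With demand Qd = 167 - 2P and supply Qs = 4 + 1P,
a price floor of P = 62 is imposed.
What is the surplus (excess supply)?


At P = 62:
Qd = 167 - 2*62 = 43
Qs = 4 + 1*62 = 66
Surplus = Qs - Qd = 66 - 43 = 23

23


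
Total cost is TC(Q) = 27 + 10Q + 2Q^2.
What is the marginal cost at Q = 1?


MC = dTC/dQ = 10 + 2*2*Q
At Q = 1:
MC = 10 + 4*1
MC = 10 + 4 = 14

14


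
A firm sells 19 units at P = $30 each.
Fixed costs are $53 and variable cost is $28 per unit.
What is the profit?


Total Revenue = P * Q = 30 * 19 = $570
Total Cost = FC + VC*Q = 53 + 28*19 = $585
Profit = TR - TC = 570 - 585 = $-15

$-15


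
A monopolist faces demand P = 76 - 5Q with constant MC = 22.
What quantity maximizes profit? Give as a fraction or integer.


TR = P*Q = (76 - 5Q)Q = 76Q - 5Q^2
MR = dTR/dQ = 76 - 10Q
Set MR = MC:
76 - 10Q = 22
54 = 10Q
Q* = 54/10 = 27/5

27/5


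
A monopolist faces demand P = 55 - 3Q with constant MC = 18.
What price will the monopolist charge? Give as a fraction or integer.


MR = 55 - 6Q
Set MR = MC: 55 - 6Q = 18
Q* = 37/6
Substitute into demand:
P* = 55 - 3*37/6 = 73/2

73/2


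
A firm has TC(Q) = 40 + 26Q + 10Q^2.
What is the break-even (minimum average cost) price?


AC(Q) = 40/Q + 26 + 10Q
To minimize: dAC/dQ = -40/Q^2 + 10 = 0
Q^2 = 40/10 = 4
Q* = 2
Min AC = 40/2 + 26 + 10*2
Min AC = 20 + 26 + 20 = 66

66


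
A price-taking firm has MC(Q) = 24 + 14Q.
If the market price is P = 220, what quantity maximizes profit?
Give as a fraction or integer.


In perfect competition, profit is maximized where P = MC.
220 = 24 + 14Q
196 = 14Q
Q* = 196/14 = 14

14


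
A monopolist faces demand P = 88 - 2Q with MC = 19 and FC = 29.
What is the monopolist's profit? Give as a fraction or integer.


MR = MC: 88 - 4Q = 19
Q* = 69/4
P* = 88 - 2*69/4 = 107/2
Profit = (P* - MC)*Q* - FC
= (107/2 - 19)*69/4 - 29
= 69/2*69/4 - 29
= 4761/8 - 29 = 4529/8

4529/8


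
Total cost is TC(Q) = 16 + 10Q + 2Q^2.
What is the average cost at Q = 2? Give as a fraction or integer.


TC(2) = 16 + 10*2 + 2*2^2
TC(2) = 16 + 20 + 8 = 44
AC = TC/Q = 44/2 = 22

22


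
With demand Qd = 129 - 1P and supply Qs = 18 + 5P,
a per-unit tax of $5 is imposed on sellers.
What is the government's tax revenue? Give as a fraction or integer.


With tax on sellers, new supply: Qs' = 18 + 5(P - 5)
= 5P - 7
New equilibrium quantity:
Q_new = 319/3
Tax revenue = tax * Q_new = 5 * 319/3 = 1595/3

1595/3


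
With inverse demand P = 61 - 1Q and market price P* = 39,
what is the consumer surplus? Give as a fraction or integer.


Maximum willingness to pay (at Q=0): P_max = 61
Quantity demanded at P* = 39:
Q* = (61 - 39)/1 = 22
CS = (1/2) * Q* * (P_max - P*)
CS = (1/2) * 22 * (61 - 39)
CS = (1/2) * 22 * 22 = 242

242


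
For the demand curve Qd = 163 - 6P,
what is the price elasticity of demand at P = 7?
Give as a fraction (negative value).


dQ/dP = -6
At P = 7: Q = 163 - 6*7 = 121
E = (dQ/dP)(P/Q) = (-6)(7/121) = -42/121

-42/121


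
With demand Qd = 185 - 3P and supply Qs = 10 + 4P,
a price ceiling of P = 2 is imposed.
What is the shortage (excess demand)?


At P = 2:
Qd = 185 - 3*2 = 179
Qs = 10 + 4*2 = 18
Shortage = Qd - Qs = 179 - 18 = 161

161


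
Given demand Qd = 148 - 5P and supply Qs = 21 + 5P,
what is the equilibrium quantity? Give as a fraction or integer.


First find equilibrium price:
148 - 5P = 21 + 5P
P* = 127/10 = 127/10
Then substitute into demand:
Q* = 148 - 5 * 127/10 = 169/2

169/2


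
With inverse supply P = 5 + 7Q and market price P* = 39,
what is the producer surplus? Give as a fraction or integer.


Minimum supply price (at Q=0): P_min = 5
Quantity supplied at P* = 39:
Q* = (39 - 5)/7 = 34/7
PS = (1/2) * Q* * (P* - P_min)
PS = (1/2) * 34/7 * (39 - 5)
PS = (1/2) * 34/7 * 34 = 578/7

578/7


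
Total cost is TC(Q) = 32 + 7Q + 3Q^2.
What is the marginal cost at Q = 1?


MC = dTC/dQ = 7 + 2*3*Q
At Q = 1:
MC = 7 + 6*1
MC = 7 + 6 = 13

13


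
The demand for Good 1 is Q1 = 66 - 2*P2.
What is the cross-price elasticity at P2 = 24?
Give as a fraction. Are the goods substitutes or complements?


dQ1/dP2 = -2
At P2 = 24: Q1 = 66 - 2*24 = 18
Exy = (dQ1/dP2)(P2/Q1) = -2 * 24 / 18 = -8/3
Since Exy < 0, the goods are complements.

-8/3 (complements)


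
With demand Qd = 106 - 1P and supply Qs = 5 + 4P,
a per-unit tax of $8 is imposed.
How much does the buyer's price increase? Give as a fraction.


With a per-unit tax, the buyer's price increase depends on relative slopes.
Supply slope: d = 4, Demand slope: b = 1
Buyer's price increase = d * tax / (b + d)
= 4 * 8 / (1 + 4)
= 32 / 5 = 32/5

32/5


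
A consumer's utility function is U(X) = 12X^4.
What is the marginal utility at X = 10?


MU = dU/dX = 12*4*X^(4-1)
MU = 48*X^3
At X = 10:
MU = 48 * 10^3
MU = 48 * 1000 = 48000

48000


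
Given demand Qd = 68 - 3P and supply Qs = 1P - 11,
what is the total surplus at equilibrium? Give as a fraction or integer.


Find equilibrium: 68 - 3P = 1P - 11
68 + 11 = 4P
P* = 79/4 = 79/4
Q* = 1*79/4 - 11 = 35/4
Inverse demand: P = 68/3 - Q/3, so P_max = 68/3
Inverse supply: P = 11 + Q/1, so P_min = 11
CS = (1/2) * 35/4 * (68/3 - 79/4) = 1225/96
PS = (1/2) * 35/4 * (79/4 - 11) = 1225/32
TS = CS + PS = 1225/96 + 1225/32 = 1225/24

1225/24


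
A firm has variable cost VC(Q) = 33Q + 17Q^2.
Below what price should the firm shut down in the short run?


AVC(Q) = VC(Q)/Q = 33 + 17Q
AVC is increasing in Q, so minimum AVC is at Q -> 0+.
Min AVC = 33
The firm should shut down if P < 33.

33


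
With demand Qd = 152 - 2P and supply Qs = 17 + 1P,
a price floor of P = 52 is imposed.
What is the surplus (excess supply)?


At P = 52:
Qd = 152 - 2*52 = 48
Qs = 17 + 1*52 = 69
Surplus = Qs - Qd = 69 - 48 = 21

21


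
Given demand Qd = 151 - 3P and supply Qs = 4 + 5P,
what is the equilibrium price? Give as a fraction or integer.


At equilibrium, Qd = Qs.
151 - 3P = 4 + 5P
151 - 4 = 3P + 5P
147 = 8P
P* = 147/8 = 147/8

147/8


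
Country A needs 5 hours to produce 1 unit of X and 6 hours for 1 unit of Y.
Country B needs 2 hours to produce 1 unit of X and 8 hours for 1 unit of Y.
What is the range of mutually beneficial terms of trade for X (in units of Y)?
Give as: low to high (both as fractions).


Opportunity cost of X for Country A = hours_X / hours_Y = 5/6 = 5/6 units of Y
Opportunity cost of X for Country B = hours_X / hours_Y = 2/8 = 1/4 units of Y
Terms of trade must be between the two opportunity costs.
Range: 1/4 to 5/6

1/4 to 5/6


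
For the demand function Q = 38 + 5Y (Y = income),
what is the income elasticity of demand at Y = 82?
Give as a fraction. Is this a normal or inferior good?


dQ/dY = 5
At Y = 82: Q = 38 + 5*82 = 448
Ey = (dQ/dY)(Y/Q) = 5 * 82 / 448 = 205/224
Since Ey > 0, this is a normal good.

205/224 (normal good)


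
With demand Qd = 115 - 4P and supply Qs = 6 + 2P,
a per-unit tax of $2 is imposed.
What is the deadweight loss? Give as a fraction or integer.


Pre-tax equilibrium quantity: Q* = 127/3
Post-tax equilibrium quantity: Q_tax = 119/3
Reduction in quantity: Q* - Q_tax = 8/3
DWL = (1/2) * tax * (Q* - Q_tax)
DWL = (1/2) * 2 * 8/3 = 8/3

8/3


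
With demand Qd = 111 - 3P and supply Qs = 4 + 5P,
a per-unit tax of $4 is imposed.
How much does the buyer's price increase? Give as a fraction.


With a per-unit tax, the buyer's price increase depends on relative slopes.
Supply slope: d = 5, Demand slope: b = 3
Buyer's price increase = d * tax / (b + d)
= 5 * 4 / (3 + 5)
= 20 / 8 = 5/2

5/2


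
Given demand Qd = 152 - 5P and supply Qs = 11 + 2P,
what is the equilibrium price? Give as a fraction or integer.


At equilibrium, Qd = Qs.
152 - 5P = 11 + 2P
152 - 11 = 5P + 2P
141 = 7P
P* = 141/7 = 141/7

141/7


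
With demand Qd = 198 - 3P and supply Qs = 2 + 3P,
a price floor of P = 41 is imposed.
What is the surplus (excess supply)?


At P = 41:
Qd = 198 - 3*41 = 75
Qs = 2 + 3*41 = 125
Surplus = Qs - Qd = 125 - 75 = 50

50


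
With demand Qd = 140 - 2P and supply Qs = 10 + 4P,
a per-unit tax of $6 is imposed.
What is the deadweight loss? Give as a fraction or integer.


Pre-tax equilibrium quantity: Q* = 290/3
Post-tax equilibrium quantity: Q_tax = 266/3
Reduction in quantity: Q* - Q_tax = 8
DWL = (1/2) * tax * (Q* - Q_tax)
DWL = (1/2) * 6 * 8 = 24

24


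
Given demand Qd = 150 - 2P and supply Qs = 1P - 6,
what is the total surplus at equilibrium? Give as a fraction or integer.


Find equilibrium: 150 - 2P = 1P - 6
150 + 6 = 3P
P* = 156/3 = 52
Q* = 1*52 - 6 = 46
Inverse demand: P = 75 - Q/2, so P_max = 75
Inverse supply: P = 6 + Q/1, so P_min = 6
CS = (1/2) * 46 * (75 - 52) = 529
PS = (1/2) * 46 * (52 - 6) = 1058
TS = CS + PS = 529 + 1058 = 1587

1587


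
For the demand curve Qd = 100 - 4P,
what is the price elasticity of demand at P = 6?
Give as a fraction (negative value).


dQ/dP = -4
At P = 6: Q = 100 - 4*6 = 76
E = (dQ/dP)(P/Q) = (-4)(6/76) = -6/19

-6/19


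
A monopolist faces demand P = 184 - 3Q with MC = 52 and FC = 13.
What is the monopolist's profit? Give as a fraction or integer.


MR = MC: 184 - 6Q = 52
Q* = 22
P* = 184 - 3*22 = 118
Profit = (P* - MC)*Q* - FC
= (118 - 52)*22 - 13
= 66*22 - 13
= 1452 - 13 = 1439

1439


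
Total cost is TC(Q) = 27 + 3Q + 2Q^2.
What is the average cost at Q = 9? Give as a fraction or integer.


TC(9) = 27 + 3*9 + 2*9^2
TC(9) = 27 + 27 + 162 = 216
AC = TC/Q = 216/9 = 24

24


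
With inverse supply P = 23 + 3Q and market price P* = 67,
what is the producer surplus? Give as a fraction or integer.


Minimum supply price (at Q=0): P_min = 23
Quantity supplied at P* = 67:
Q* = (67 - 23)/3 = 44/3
PS = (1/2) * Q* * (P* - P_min)
PS = (1/2) * 44/3 * (67 - 23)
PS = (1/2) * 44/3 * 44 = 968/3

968/3


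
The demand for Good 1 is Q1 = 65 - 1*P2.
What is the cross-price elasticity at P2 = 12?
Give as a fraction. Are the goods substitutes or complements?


dQ1/dP2 = -1
At P2 = 12: Q1 = 65 - 1*12 = 53
Exy = (dQ1/dP2)(P2/Q1) = -1 * 12 / 53 = -12/53
Since Exy < 0, the goods are complements.

-12/53 (complements)


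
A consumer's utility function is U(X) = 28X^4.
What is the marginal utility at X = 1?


MU = dU/dX = 28*4*X^(4-1)
MU = 112*X^3
At X = 1:
MU = 112 * 1^3
MU = 112 * 1 = 112

112


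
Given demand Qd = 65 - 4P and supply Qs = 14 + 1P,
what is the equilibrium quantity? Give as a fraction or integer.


First find equilibrium price:
65 - 4P = 14 + 1P
P* = 51/5 = 51/5
Then substitute into demand:
Q* = 65 - 4 * 51/5 = 121/5

121/5


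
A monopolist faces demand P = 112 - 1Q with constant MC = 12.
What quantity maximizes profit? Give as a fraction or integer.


TR = P*Q = (112 - 1Q)Q = 112Q - 1Q^2
MR = dTR/dQ = 112 - 2Q
Set MR = MC:
112 - 2Q = 12
100 = 2Q
Q* = 100/2 = 50

50


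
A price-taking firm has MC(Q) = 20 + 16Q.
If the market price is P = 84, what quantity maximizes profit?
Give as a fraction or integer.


In perfect competition, profit is maximized where P = MC.
84 = 20 + 16Q
64 = 16Q
Q* = 64/16 = 4

4


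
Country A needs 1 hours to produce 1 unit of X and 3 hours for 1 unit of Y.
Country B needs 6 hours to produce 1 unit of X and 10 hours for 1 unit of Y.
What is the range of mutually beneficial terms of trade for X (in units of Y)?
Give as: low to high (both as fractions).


Opportunity cost of X for Country A = hours_X / hours_Y = 1/3 = 1/3 units of Y
Opportunity cost of X for Country B = hours_X / hours_Y = 6/10 = 3/5 units of Y
Terms of trade must be between the two opportunity costs.
Range: 1/3 to 3/5

1/3 to 3/5


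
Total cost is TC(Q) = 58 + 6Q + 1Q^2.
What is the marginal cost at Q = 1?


MC = dTC/dQ = 6 + 2*1*Q
At Q = 1:
MC = 6 + 2*1
MC = 6 + 2 = 8

8


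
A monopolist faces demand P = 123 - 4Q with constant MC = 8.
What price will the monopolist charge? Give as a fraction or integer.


MR = 123 - 8Q
Set MR = MC: 123 - 8Q = 8
Q* = 115/8
Substitute into demand:
P* = 123 - 4*115/8 = 131/2

131/2


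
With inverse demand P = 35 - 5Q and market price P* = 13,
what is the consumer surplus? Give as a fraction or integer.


Maximum willingness to pay (at Q=0): P_max = 35
Quantity demanded at P* = 13:
Q* = (35 - 13)/5 = 22/5
CS = (1/2) * Q* * (P_max - P*)
CS = (1/2) * 22/5 * (35 - 13)
CS = (1/2) * 22/5 * 22 = 242/5

242/5


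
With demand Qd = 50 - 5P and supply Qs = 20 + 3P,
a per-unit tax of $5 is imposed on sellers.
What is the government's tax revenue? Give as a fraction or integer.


With tax on sellers, new supply: Qs' = 20 + 3(P - 5)
= 5 + 3P
New equilibrium quantity:
Q_new = 175/8
Tax revenue = tax * Q_new = 5 * 175/8 = 875/8

875/8


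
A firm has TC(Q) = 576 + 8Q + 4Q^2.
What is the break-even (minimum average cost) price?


AC(Q) = 576/Q + 8 + 4Q
To minimize: dAC/dQ = -576/Q^2 + 4 = 0
Q^2 = 576/4 = 144
Q* = 12
Min AC = 576/12 + 8 + 4*12
Min AC = 48 + 8 + 48 = 104

104


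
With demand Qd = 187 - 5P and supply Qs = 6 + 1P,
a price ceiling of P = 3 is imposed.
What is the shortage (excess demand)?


At P = 3:
Qd = 187 - 5*3 = 172
Qs = 6 + 1*3 = 9
Shortage = Qd - Qs = 172 - 9 = 163

163


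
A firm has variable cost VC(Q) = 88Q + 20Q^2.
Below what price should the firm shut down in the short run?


AVC(Q) = VC(Q)/Q = 88 + 20Q
AVC is increasing in Q, so minimum AVC is at Q -> 0+.
Min AVC = 88
The firm should shut down if P < 88.

88


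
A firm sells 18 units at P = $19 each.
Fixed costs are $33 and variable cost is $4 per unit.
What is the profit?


Total Revenue = P * Q = 19 * 18 = $342
Total Cost = FC + VC*Q = 33 + 4*18 = $105
Profit = TR - TC = 342 - 105 = $237

$237


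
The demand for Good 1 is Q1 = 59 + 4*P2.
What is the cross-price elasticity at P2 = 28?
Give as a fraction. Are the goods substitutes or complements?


dQ1/dP2 = 4
At P2 = 28: Q1 = 59 + 4*28 = 171
Exy = (dQ1/dP2)(P2/Q1) = 4 * 28 / 171 = 112/171
Since Exy > 0, the goods are substitutes.

112/171 (substitutes)


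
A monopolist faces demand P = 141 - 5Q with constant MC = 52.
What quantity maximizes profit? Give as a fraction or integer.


TR = P*Q = (141 - 5Q)Q = 141Q - 5Q^2
MR = dTR/dQ = 141 - 10Q
Set MR = MC:
141 - 10Q = 52
89 = 10Q
Q* = 89/10 = 89/10

89/10


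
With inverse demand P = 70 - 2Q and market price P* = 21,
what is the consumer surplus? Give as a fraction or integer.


Maximum willingness to pay (at Q=0): P_max = 70
Quantity demanded at P* = 21:
Q* = (70 - 21)/2 = 49/2
CS = (1/2) * Q* * (P_max - P*)
CS = (1/2) * 49/2 * (70 - 21)
CS = (1/2) * 49/2 * 49 = 2401/4

2401/4


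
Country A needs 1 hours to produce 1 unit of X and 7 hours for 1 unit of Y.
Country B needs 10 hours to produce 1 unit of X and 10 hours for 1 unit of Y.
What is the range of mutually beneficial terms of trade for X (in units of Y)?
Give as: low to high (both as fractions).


Opportunity cost of X for Country A = hours_X / hours_Y = 1/7 = 1/7 units of Y
Opportunity cost of X for Country B = hours_X / hours_Y = 10/10 = 1 units of Y
Terms of trade must be between the two opportunity costs.
Range: 1/7 to 1

1/7 to 1


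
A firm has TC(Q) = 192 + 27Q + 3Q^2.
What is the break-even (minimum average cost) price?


AC(Q) = 192/Q + 27 + 3Q
To minimize: dAC/dQ = -192/Q^2 + 3 = 0
Q^2 = 192/3 = 64
Q* = 8
Min AC = 192/8 + 27 + 3*8
Min AC = 24 + 27 + 24 = 75

75


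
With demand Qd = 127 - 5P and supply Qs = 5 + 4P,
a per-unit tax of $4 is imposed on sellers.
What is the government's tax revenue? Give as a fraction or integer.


With tax on sellers, new supply: Qs' = 5 + 4(P - 4)
= 4P - 11
New equilibrium quantity:
Q_new = 151/3
Tax revenue = tax * Q_new = 4 * 151/3 = 604/3

604/3


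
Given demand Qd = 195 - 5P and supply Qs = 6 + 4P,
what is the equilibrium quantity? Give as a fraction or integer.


First find equilibrium price:
195 - 5P = 6 + 4P
P* = 189/9 = 21
Then substitute into demand:
Q* = 195 - 5 * 21 = 90

90


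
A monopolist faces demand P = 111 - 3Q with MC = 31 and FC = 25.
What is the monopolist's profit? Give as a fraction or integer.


MR = MC: 111 - 6Q = 31
Q* = 40/3
P* = 111 - 3*40/3 = 71
Profit = (P* - MC)*Q* - FC
= (71 - 31)*40/3 - 25
= 40*40/3 - 25
= 1600/3 - 25 = 1525/3

1525/3


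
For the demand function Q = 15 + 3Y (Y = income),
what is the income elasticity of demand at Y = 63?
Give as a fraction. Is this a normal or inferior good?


dQ/dY = 3
At Y = 63: Q = 15 + 3*63 = 204
Ey = (dQ/dY)(Y/Q) = 3 * 63 / 204 = 63/68
Since Ey > 0, this is a normal good.

63/68 (normal good)


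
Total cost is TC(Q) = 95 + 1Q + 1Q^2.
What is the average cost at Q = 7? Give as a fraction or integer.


TC(7) = 95 + 1*7 + 1*7^2
TC(7) = 95 + 7 + 49 = 151
AC = TC/Q = 151/7 = 151/7

151/7


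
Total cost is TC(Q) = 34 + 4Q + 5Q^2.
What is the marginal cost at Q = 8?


MC = dTC/dQ = 4 + 2*5*Q
At Q = 8:
MC = 4 + 10*8
MC = 4 + 80 = 84

84


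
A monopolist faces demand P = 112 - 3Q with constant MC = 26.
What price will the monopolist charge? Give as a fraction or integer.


MR = 112 - 6Q
Set MR = MC: 112 - 6Q = 26
Q* = 43/3
Substitute into demand:
P* = 112 - 3*43/3 = 69

69


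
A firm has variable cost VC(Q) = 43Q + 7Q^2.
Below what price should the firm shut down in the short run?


AVC(Q) = VC(Q)/Q = 43 + 7Q
AVC is increasing in Q, so minimum AVC is at Q -> 0+.
Min AVC = 43
The firm should shut down if P < 43.

43


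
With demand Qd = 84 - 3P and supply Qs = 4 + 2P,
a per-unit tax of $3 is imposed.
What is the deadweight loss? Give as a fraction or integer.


Pre-tax equilibrium quantity: Q* = 36
Post-tax equilibrium quantity: Q_tax = 162/5
Reduction in quantity: Q* - Q_tax = 18/5
DWL = (1/2) * tax * (Q* - Q_tax)
DWL = (1/2) * 3 * 18/5 = 27/5

27/5


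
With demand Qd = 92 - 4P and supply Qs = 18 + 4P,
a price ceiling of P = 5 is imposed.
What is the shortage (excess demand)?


At P = 5:
Qd = 92 - 4*5 = 72
Qs = 18 + 4*5 = 38
Shortage = Qd - Qs = 72 - 38 = 34

34


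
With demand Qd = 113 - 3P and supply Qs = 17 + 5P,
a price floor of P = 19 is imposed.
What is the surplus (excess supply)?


At P = 19:
Qd = 113 - 3*19 = 56
Qs = 17 + 5*19 = 112
Surplus = Qs - Qd = 112 - 56 = 56

56


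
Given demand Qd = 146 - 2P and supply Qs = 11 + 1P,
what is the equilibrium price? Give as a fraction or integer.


At equilibrium, Qd = Qs.
146 - 2P = 11 + 1P
146 - 11 = 2P + 1P
135 = 3P
P* = 135/3 = 45

45


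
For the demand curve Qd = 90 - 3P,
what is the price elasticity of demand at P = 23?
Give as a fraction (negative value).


dQ/dP = -3
At P = 23: Q = 90 - 3*23 = 21
E = (dQ/dP)(P/Q) = (-3)(23/21) = -23/7

-23/7


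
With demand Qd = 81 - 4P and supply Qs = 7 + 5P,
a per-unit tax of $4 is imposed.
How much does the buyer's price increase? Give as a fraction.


With a per-unit tax, the buyer's price increase depends on relative slopes.
Supply slope: d = 5, Demand slope: b = 4
Buyer's price increase = d * tax / (b + d)
= 5 * 4 / (4 + 5)
= 20 / 9 = 20/9

20/9


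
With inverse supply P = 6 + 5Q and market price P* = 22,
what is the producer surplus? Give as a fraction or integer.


Minimum supply price (at Q=0): P_min = 6
Quantity supplied at P* = 22:
Q* = (22 - 6)/5 = 16/5
PS = (1/2) * Q* * (P* - P_min)
PS = (1/2) * 16/5 * (22 - 6)
PS = (1/2) * 16/5 * 16 = 128/5

128/5


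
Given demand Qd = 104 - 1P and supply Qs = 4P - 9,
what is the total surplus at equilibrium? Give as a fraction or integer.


Find equilibrium: 104 - 1P = 4P - 9
104 + 9 = 5P
P* = 113/5 = 113/5
Q* = 4*113/5 - 9 = 407/5
Inverse demand: P = 104 - Q/1, so P_max = 104
Inverse supply: P = 9/4 + Q/4, so P_min = 9/4
CS = (1/2) * 407/5 * (104 - 113/5) = 165649/50
PS = (1/2) * 407/5 * (113/5 - 9/4) = 165649/200
TS = CS + PS = 165649/50 + 165649/200 = 165649/40

165649/40


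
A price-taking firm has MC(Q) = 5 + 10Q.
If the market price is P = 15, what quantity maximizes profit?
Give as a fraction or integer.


In perfect competition, profit is maximized where P = MC.
15 = 5 + 10Q
10 = 10Q
Q* = 10/10 = 1

1


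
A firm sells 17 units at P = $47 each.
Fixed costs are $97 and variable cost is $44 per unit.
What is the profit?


Total Revenue = P * Q = 47 * 17 = $799
Total Cost = FC + VC*Q = 97 + 44*17 = $845
Profit = TR - TC = 799 - 845 = $-46

$-46


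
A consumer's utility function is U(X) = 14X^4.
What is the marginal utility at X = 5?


MU = dU/dX = 14*4*X^(4-1)
MU = 56*X^3
At X = 5:
MU = 56 * 5^3
MU = 56 * 125 = 7000

7000


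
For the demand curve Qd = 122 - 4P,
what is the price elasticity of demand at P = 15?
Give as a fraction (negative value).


dQ/dP = -4
At P = 15: Q = 122 - 4*15 = 62
E = (dQ/dP)(P/Q) = (-4)(15/62) = -30/31

-30/31


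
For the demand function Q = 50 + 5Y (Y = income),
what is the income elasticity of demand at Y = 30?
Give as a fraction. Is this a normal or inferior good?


dQ/dY = 5
At Y = 30: Q = 50 + 5*30 = 200
Ey = (dQ/dY)(Y/Q) = 5 * 30 / 200 = 3/4
Since Ey > 0, this is a normal good.

3/4 (normal good)
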